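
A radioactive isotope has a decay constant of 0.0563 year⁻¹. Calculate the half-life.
t½ = ln(2)/λ = 12.31 years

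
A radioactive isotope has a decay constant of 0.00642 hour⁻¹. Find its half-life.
t½ = ln(2)/λ = 108 hours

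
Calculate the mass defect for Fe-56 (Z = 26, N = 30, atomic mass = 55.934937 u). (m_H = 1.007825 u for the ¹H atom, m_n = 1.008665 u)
Δm = Z·m_H + N·m_n − M = 0.5285 u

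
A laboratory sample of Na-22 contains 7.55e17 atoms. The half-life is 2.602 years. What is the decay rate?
A = λN = 2.011e17 decays/year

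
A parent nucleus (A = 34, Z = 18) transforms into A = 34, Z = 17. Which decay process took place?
ΔA = 0, ΔZ = -1 ⇒ beta-plus decay (β⁺) or electron capture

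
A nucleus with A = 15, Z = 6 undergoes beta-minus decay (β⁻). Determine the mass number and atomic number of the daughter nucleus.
Daughter: A = 15, Z = 7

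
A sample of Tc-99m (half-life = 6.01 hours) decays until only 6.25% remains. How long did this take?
t = t½ × log₂(N₀/N) = 24.04 hours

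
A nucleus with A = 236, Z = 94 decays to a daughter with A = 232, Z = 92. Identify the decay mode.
ΔA = -4, ΔZ = -2 ⇒ alpha decay (α)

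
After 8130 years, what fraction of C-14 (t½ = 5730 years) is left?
N/N₀ = (1/2)^(t/t½) = 0.374 = 37.4%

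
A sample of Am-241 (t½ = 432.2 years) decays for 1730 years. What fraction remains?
N/N₀ = (1/2)^(t/t½) = 0.06238 = 6.24%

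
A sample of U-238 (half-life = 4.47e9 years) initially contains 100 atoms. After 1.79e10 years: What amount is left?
N = N₀(1/2)^(t/t½) = 6.231 atoms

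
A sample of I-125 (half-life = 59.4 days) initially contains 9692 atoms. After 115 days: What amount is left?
N = N₀(1/2)^(t/t½) = 2533 atoms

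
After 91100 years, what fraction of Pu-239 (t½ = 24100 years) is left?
N/N₀ = (1/2)^(t/t½) = 0.07279 = 7.28%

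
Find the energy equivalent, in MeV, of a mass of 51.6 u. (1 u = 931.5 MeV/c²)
E = mc² = 48070 MeV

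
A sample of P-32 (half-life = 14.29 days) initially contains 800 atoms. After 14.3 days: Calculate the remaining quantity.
N = N₀(1/2)^(t/t½) = 399.8 atoms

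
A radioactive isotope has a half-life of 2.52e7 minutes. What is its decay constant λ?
λ = ln(2)/t½ = 2.751e-8 minute⁻¹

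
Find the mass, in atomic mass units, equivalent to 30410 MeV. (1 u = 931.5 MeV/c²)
m = E/c² = 32.65 u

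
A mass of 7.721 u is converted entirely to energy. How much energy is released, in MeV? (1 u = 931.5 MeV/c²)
E = mc² = 7192 MeV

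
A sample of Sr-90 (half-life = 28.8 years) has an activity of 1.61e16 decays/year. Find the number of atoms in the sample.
N = A/λ = 6.689e17 atoms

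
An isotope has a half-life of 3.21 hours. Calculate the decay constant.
λ = ln(2)/t½ = 0.2159 hour⁻¹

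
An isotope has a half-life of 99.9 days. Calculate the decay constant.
λ = ln(2)/t½ = 0.006938 day⁻¹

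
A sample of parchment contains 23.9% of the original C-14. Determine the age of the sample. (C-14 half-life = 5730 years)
Age = t½ × log₂(1/ratio) = 11830 years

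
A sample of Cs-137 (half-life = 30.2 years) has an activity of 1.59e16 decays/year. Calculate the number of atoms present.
N = A/λ = 6.928e17 atoms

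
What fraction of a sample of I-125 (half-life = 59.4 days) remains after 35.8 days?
N/N₀ = (1/2)^(t/t½) = 0.6585 = 65.9%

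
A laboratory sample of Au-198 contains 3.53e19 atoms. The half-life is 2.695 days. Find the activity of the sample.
A = λN = 9.079e18 decays/day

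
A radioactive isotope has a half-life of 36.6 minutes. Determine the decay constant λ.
λ = ln(2)/t½ = 0.01894 minute⁻¹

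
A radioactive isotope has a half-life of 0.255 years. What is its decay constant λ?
λ = ln(2)/t½ = 2.718 year⁻¹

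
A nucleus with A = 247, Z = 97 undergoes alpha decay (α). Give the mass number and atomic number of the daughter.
Daughter: A = 243, Z = 95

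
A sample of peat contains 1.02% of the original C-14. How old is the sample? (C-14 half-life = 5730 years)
Age = t½ × log₂(1/ratio) = 37910 years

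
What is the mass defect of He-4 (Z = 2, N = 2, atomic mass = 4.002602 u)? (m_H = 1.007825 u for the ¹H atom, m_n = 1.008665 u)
Δm = Z·m_H + N·m_n − M = 0.03038 u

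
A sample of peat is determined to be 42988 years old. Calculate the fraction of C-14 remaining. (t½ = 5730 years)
N/N₀ = (1/2)^(t/t½) = 0.005516 = 0.552%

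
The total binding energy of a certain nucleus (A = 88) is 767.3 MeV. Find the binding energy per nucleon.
B.E./A = 767.3/88 = 8.719 MeV/nucleon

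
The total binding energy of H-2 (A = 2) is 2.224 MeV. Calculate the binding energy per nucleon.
B.E./A = 2.224/2 = 1.112 MeV/nucleon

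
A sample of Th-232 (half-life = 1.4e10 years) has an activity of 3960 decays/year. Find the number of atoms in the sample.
N = A/λ = 7.998e13 atoms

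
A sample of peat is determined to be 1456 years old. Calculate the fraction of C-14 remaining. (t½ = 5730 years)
N/N₀ = (1/2)^(t/t½) = 0.8385 = 83.9%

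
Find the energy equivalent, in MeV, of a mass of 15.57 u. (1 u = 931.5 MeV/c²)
E = mc² = 14500 MeV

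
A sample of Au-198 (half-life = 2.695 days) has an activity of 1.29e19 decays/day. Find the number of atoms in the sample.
N = A/λ = 5.016e19 atoms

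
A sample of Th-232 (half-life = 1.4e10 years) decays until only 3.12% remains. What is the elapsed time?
t = t½ × log₂(N₀/N) = 7.003e10 years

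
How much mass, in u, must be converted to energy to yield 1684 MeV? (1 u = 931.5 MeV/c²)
m = E/c² = 1.808 u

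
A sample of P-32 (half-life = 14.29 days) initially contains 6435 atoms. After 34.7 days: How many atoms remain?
N = N₀(1/2)^(t/t½) = 1196 atoms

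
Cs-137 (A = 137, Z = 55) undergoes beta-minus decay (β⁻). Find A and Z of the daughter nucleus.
Daughter: A = 137, Z = 56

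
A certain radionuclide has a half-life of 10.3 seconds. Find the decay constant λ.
λ = ln(2)/t½ = 0.0673 second⁻¹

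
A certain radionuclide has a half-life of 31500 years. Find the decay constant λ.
λ = ln(2)/t½ = 2.2e-5 year⁻¹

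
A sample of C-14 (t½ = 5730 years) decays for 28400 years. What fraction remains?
N/N₀ = (1/2)^(t/t½) = 0.03221 = 3.22%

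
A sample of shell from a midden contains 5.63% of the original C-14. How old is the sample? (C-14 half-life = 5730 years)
Age = t½ × log₂(1/ratio) = 23780 years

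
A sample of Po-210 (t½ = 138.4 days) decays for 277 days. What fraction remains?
N/N₀ = (1/2)^(t/t½) = 0.2497 = 25%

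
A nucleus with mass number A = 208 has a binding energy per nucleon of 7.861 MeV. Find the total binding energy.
B.E. = 7.861 × 208 = 1635 MeV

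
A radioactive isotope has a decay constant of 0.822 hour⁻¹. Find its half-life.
t½ = ln(2)/λ = 0.8432 hours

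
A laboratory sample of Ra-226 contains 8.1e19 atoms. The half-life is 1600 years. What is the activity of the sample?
A = λN = 3.509e16 decays/year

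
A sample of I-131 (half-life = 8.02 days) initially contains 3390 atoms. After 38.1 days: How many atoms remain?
N = N₀(1/2)^(t/t½) = 125.9 atoms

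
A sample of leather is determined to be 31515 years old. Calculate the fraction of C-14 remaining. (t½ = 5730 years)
N/N₀ = (1/2)^(t/t½) = 0.0221 = 2.21%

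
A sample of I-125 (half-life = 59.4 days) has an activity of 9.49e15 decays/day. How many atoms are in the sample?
N = A/λ = 8.133e17 atoms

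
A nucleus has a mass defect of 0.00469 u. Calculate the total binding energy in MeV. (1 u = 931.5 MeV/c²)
B.E. = Δm × 931.5 = 4.369 MeV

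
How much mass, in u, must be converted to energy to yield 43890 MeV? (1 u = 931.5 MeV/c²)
m = E/c² = 47.12 u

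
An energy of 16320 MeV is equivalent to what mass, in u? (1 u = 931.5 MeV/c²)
m = E/c² = 17.52 u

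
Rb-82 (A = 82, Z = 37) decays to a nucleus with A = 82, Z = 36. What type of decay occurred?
ΔA = 0, ΔZ = -1 ⇒ beta-plus decay (β⁺) or electron capture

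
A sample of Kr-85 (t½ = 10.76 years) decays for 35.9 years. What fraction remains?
N/N₀ = (1/2)^(t/t½) = 0.099 = 9.9%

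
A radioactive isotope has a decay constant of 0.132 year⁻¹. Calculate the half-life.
t½ = ln(2)/λ = 5.251 years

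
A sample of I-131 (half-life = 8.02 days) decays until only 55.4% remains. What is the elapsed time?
t = t½ × log₂(N₀/N) = 6.833 days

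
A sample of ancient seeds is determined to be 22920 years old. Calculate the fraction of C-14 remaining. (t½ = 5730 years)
N/N₀ = (1/2)^(t/t½) = 0.0625 = 6.25%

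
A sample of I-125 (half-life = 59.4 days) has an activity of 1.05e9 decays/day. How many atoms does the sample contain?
N = A/λ = 8.998e10 atoms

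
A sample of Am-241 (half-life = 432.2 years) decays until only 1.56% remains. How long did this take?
t = t½ × log₂(N₀/N) = 2594 years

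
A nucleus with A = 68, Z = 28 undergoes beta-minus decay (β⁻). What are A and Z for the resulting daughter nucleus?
Daughter: A = 68, Z = 29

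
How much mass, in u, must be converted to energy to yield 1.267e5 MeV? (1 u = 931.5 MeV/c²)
m = E/c² = 136 u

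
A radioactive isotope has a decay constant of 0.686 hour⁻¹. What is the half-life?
t½ = ln(2)/λ = 1.01 hours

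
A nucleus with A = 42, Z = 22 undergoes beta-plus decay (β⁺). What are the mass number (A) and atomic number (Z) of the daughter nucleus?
Daughter: A = 42, Z = 21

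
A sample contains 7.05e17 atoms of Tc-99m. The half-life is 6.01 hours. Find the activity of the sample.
A = λN = 8.131e16 decays/hour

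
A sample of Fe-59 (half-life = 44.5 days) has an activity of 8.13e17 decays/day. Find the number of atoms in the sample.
N = A/λ = 5.219e19 atoms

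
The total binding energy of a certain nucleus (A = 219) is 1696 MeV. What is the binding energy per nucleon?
B.E./A = 1696/219 = 7.744 MeV/nucleon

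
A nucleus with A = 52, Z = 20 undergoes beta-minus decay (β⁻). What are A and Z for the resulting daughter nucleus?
Daughter: A = 52, Z = 21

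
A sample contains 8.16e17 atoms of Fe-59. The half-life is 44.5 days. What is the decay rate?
A = λN = 1.271e16 decays/day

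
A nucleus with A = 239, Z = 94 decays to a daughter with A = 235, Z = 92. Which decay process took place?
ΔA = -4, ΔZ = -2 ⇒ alpha decay (α)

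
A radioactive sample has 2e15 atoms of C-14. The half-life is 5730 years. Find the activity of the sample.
A = λN = 2.419e11 decays/year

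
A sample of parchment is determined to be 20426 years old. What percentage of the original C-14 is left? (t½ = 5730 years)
N/N₀ = (1/2)^(t/t½) = 0.08451 = 8.45%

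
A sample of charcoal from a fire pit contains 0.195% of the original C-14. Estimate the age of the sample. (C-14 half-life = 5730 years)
Age = t½ × log₂(1/ratio) = 51580 years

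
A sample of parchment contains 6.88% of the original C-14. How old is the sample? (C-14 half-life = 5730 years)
Age = t½ × log₂(1/ratio) = 22130 years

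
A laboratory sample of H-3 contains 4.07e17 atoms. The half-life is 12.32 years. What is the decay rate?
A = λN = 2.29e16 decays/year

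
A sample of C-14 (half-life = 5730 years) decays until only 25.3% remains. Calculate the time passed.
t = t½ × log₂(N₀/N) = 11360 years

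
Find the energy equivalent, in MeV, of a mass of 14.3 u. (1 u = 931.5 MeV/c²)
E = mc² = 13320 MeV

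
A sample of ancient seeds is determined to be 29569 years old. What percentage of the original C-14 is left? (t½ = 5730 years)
N/N₀ = (1/2)^(t/t½) = 0.02796 = 2.8%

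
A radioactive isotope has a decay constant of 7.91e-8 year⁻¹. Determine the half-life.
t½ = ln(2)/λ = 8.763e6 years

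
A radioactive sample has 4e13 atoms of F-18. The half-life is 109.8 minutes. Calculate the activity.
A = λN = 2.525e11 decays/minute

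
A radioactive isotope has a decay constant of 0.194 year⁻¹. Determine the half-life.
t½ = ln(2)/λ = 3.573 years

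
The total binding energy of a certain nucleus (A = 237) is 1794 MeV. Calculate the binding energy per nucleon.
B.E./A = 1794/237 = 7.57 MeV/nucleon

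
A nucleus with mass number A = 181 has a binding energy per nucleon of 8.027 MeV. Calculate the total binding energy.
B.E. = 8.027 × 181 = 1453 MeV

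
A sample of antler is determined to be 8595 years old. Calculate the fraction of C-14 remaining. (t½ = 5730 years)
N/N₀ = (1/2)^(t/t½) = 0.3536 = 35.4%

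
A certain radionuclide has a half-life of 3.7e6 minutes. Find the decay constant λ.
λ = ln(2)/t½ = 1.873e-7 minute⁻¹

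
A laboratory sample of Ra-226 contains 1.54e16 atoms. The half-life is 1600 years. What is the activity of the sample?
A = λN = 6.672e12 decays/year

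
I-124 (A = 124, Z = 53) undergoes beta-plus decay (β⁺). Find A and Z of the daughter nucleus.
Daughter: A = 124, Z = 52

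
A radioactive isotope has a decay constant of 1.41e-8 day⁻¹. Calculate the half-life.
t½ = ln(2)/λ = 4.916e7 days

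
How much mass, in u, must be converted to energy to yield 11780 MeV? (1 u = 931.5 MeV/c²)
m = E/c² = 12.65 u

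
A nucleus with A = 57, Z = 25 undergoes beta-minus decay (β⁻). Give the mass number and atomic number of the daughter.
Daughter: A = 57, Z = 26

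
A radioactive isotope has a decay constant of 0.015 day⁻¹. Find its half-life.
t½ = ln(2)/λ = 46.21 days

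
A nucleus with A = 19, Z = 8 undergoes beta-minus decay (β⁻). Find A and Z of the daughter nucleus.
Daughter: A = 19, Z = 9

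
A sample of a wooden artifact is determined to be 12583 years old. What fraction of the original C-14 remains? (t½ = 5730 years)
N/N₀ = (1/2)^(t/t½) = 0.2182 = 21.8%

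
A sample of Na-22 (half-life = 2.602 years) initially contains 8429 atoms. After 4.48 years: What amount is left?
N = N₀(1/2)^(t/t½) = 2556 atoms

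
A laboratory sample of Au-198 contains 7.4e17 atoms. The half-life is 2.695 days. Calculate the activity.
A = λN = 1.903e17 decays/day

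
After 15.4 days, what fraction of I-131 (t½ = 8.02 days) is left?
N/N₀ = (1/2)^(t/t½) = 0.2642 = 26.4%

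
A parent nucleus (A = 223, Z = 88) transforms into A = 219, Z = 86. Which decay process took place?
ΔA = -4, ΔZ = -2 ⇒ alpha decay (α)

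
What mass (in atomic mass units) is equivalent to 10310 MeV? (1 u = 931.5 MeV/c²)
m = E/c² = 11.07 u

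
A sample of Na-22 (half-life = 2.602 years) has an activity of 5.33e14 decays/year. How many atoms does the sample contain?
N = A/λ = 2.001e15 atoms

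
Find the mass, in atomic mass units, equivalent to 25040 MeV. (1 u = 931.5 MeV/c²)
m = E/c² = 26.88 u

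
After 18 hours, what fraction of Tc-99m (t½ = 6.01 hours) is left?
N/N₀ = (1/2)^(t/t½) = 0.1254 = 12.5%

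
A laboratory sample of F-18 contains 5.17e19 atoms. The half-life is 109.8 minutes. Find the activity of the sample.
A = λN = 3.264e17 decays/minute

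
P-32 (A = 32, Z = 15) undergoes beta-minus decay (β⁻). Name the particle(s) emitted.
β⁻: electron (e⁻) + antineutrino (ν̄ₑ)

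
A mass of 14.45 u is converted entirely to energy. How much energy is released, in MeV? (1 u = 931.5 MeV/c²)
E = mc² = 13460 MeV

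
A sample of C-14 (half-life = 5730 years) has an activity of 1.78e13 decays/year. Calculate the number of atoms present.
N = A/λ = 1.471e17 atoms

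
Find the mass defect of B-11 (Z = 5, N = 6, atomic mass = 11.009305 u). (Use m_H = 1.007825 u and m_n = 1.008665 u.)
Δm = Z·m_H + N·m_n − M = 0.08181 u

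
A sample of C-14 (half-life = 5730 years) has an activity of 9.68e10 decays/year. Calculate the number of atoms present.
N = A/λ = 8.002e14 atoms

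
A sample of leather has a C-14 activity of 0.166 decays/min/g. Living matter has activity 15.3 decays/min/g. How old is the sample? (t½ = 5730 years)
Age = t½ × log₂(A₀/A) = 37400 years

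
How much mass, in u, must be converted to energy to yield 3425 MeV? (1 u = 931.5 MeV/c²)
m = E/c² = 3.677 u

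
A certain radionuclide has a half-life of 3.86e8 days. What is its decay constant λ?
λ = ln(2)/t½ = 1.796e-9 day⁻¹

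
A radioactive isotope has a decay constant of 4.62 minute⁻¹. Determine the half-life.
t½ = ln(2)/λ = 0.15 minutes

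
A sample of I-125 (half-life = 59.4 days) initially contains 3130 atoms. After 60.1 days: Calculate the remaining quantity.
N = N₀(1/2)^(t/t½) = 1552 atoms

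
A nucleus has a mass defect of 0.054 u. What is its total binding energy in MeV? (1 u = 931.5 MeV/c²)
B.E. = Δm × 931.5 = 50.3 MeV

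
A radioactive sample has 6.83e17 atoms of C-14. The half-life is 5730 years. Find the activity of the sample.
A = λN = 8.262e13 decays/year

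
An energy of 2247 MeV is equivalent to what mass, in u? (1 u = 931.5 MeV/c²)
m = E/c² = 2.412 u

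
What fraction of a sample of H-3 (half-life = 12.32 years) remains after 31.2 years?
N/N₀ = (1/2)^(t/t½) = 0.1728 = 17.3%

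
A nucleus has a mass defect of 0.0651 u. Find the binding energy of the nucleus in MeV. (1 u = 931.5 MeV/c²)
B.E. = Δm × 931.5 = 60.64 MeV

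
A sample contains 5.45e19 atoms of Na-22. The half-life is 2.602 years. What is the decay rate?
A = λN = 1.452e19 decays/year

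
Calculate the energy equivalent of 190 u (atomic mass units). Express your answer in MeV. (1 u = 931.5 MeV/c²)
E = mc² = 1.77e5 MeV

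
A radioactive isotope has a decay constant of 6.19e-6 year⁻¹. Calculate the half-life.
t½ = ln(2)/λ = 1.12e5 years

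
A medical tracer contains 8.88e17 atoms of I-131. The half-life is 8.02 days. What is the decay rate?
A = λN = 7.675e16 decays/day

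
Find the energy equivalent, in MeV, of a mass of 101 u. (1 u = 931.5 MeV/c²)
E = mc² = 94080 MeV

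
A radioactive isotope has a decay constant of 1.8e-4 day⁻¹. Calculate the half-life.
t½ = ln(2)/λ = 3851 days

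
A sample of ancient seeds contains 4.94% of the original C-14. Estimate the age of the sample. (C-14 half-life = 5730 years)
Age = t½ × log₂(1/ratio) = 24860 years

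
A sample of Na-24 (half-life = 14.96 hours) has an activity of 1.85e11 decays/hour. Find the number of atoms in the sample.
N = A/λ = 3.993e12 atoms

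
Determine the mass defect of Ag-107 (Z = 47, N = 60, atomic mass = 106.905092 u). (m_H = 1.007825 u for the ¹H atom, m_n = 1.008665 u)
Δm = Z·m_H + N·m_n − M = 0.9826 u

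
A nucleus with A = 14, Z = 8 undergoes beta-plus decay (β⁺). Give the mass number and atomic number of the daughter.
Daughter: A = 14, Z = 7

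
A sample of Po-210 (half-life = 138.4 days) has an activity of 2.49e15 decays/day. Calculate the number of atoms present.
N = A/λ = 4.972e17 atoms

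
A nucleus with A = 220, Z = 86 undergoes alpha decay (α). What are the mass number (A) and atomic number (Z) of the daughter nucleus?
Daughter: A = 216, Z = 84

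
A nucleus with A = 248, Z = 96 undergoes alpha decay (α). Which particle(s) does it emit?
α particle = ⁴₂He (2 protons + 2 neutrons)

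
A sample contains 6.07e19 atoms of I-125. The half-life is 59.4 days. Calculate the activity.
A = λN = 7.083e17 decays/day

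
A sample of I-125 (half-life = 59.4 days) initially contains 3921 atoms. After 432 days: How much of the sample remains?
N = N₀(1/2)^(t/t½) = 25.36 atoms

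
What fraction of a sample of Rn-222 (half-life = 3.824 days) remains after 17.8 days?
N/N₀ = (1/2)^(t/t½) = 0.0397 = 3.97%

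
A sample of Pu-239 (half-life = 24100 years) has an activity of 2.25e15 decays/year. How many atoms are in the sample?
N = A/λ = 7.823e19 atoms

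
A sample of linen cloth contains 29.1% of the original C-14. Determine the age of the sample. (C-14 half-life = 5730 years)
Age = t½ × log₂(1/ratio) = 10200 years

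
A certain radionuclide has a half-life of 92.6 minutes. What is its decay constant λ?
λ = ln(2)/t½ = 0.007485 minute⁻¹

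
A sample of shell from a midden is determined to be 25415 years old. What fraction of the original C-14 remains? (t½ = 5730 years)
N/N₀ = (1/2)^(t/t½) = 0.04622 = 4.62%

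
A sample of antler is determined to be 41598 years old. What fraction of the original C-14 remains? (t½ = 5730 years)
N/N₀ = (1/2)^(t/t½) = 0.006526 = 0.653%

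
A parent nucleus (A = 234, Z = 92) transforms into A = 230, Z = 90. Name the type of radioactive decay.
ΔA = -4, ΔZ = -2 ⇒ alpha decay (α)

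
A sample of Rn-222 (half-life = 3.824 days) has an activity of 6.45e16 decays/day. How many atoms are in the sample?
N = A/λ = 3.558e17 atoms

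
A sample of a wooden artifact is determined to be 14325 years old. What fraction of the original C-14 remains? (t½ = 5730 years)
N/N₀ = (1/2)^(t/t½) = 0.1768 = 17.7%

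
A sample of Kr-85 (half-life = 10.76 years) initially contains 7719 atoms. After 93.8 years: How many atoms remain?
N = N₀(1/2)^(t/t½) = 18.34 atoms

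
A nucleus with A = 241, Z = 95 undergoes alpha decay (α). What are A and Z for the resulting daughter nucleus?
Daughter: A = 237, Z = 93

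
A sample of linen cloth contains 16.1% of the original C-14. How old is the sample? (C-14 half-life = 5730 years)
Age = t½ × log₂(1/ratio) = 15100 years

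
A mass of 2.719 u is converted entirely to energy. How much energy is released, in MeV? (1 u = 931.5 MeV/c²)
E = mc² = 2533 MeV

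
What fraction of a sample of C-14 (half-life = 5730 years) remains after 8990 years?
N/N₀ = (1/2)^(t/t½) = 0.3371 = 33.7%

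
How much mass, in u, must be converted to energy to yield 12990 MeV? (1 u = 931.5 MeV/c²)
m = E/c² = 13.95 u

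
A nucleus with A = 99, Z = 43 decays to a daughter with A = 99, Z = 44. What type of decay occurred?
ΔA = 0, ΔZ = +1 ⇒ beta-minus decay (β⁻)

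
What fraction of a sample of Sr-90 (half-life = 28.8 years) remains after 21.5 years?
N/N₀ = (1/2)^(t/t½) = 0.596 = 59.6%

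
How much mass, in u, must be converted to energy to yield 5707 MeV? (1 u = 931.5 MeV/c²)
m = E/c² = 6.127 u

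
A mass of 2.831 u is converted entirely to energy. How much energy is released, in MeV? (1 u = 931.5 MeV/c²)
E = mc² = 2637 MeV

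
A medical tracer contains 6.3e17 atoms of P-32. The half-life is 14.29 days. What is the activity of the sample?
A = λN = 3.056e16 decays/day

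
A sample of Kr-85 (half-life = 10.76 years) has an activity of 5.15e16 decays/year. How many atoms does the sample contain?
N = A/λ = 7.995e17 atoms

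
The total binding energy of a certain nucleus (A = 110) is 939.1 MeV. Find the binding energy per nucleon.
B.E./A = 939.1/110 = 8.537 MeV/nucleon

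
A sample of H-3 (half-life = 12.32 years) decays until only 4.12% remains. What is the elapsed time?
t = t½ × log₂(N₀/N) = 56.69 years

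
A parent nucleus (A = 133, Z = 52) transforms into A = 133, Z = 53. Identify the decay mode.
ΔA = 0, ΔZ = +1 ⇒ beta-minus decay (β⁻)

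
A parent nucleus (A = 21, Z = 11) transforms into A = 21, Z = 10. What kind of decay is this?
ΔA = 0, ΔZ = -1 ⇒ beta-plus decay (β⁺) or electron capture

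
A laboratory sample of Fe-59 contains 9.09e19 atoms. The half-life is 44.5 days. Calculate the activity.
A = λN = 1.416e18 decays/day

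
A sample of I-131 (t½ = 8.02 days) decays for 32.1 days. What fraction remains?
N/N₀ = (1/2)^(t/t½) = 0.06239 = 6.24%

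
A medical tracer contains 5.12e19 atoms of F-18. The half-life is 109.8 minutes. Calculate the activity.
A = λN = 3.232e17 decays/minute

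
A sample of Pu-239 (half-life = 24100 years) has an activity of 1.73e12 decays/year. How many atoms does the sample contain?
N = A/λ = 6.015e16 atoms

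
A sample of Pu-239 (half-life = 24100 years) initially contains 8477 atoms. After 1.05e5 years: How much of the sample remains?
N = N₀(1/2)^(t/t½) = 413.7 atoms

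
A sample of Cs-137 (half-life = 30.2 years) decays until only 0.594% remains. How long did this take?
t = t½ × log₂(N₀/N) = 223.3 years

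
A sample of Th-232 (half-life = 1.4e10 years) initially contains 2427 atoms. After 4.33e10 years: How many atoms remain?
N = N₀(1/2)^(t/t½) = 284.5 atoms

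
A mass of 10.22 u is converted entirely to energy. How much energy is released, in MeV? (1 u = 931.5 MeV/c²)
E = mc² = 9520 MeV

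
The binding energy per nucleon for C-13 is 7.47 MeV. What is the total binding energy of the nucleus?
B.E. = 7.47 × 13 = 97.11 MeV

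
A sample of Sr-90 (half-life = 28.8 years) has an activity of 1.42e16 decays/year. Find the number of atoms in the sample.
N = A/λ = 5.9e17 atoms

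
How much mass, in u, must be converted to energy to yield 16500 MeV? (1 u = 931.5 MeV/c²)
m = E/c² = 17.71 u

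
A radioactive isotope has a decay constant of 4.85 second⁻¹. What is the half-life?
t½ = ln(2)/λ = 0.1429 seconds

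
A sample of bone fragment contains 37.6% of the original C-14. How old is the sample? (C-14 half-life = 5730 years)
Age = t½ × log₂(1/ratio) = 8086 years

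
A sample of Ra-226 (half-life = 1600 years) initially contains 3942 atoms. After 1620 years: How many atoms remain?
N = N₀(1/2)^(t/t½) = 1954 atoms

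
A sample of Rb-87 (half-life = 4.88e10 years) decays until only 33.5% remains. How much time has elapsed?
t = t½ × log₂(N₀/N) = 7.7e10 years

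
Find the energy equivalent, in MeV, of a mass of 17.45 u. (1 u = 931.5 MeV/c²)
E = mc² = 16250 MeV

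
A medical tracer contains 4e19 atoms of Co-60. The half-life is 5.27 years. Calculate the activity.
A = λN = 5.261e18 decays/year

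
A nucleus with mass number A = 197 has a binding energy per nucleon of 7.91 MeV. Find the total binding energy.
B.E. = 7.91 × 197 = 1558 MeV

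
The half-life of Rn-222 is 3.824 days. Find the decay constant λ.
λ = ln(2)/t½ = 0.1813 day⁻¹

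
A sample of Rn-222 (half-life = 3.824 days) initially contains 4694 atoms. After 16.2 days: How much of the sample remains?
N = N₀(1/2)^(t/t½) = 249 atoms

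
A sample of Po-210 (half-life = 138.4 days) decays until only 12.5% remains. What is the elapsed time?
t = t½ × log₂(N₀/N) = 415.2 days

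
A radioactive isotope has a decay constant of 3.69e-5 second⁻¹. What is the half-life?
t½ = ln(2)/λ = 18780 seconds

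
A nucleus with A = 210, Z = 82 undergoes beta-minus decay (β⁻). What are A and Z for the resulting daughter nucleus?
Daughter: A = 210, Z = 83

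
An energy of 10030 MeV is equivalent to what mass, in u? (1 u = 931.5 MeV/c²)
m = E/c² = 10.77 u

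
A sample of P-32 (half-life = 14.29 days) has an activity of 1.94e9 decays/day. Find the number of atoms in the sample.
N = A/λ = 4e10 atoms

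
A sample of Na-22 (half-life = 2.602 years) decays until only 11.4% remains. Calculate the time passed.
t = t½ × log₂(N₀/N) = 8.152 years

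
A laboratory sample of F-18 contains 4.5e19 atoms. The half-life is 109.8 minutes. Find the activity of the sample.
A = λN = 2.841e17 decays/minute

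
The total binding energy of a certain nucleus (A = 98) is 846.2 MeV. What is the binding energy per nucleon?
B.E./A = 846.2/98 = 8.635 MeV/nucleon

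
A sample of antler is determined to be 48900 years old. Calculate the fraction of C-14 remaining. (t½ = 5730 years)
N/N₀ = (1/2)^(t/t½) = 0.002698 = 0.27%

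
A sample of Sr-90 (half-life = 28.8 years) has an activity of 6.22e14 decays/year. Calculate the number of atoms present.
N = A/λ = 2.584e16 atoms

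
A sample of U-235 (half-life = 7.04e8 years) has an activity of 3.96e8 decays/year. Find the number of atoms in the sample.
N = A/λ = 4.022e17 atoms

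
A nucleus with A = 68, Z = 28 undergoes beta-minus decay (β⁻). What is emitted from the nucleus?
β⁻: electron (e⁻) + antineutrino (ν̄ₑ)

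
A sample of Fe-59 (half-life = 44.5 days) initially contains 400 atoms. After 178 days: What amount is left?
N = N₀(1/2)^(t/t½) = 25 atoms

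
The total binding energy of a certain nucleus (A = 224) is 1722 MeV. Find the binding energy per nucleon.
B.E./A = 1722/224 = 7.688 MeV/nucleon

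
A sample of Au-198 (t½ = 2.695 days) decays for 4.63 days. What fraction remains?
N/N₀ = (1/2)^(t/t½) = 0.304 = 30.4%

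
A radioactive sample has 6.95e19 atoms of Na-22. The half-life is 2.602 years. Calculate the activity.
A = λN = 1.851e19 decays/year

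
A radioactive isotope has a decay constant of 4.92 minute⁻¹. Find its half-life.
t½ = ln(2)/λ = 0.1409 minutes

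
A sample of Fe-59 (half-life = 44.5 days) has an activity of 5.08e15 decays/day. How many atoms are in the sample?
N = A/λ = 3.261e17 atoms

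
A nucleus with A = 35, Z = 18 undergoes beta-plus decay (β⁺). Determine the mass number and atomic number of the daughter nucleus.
Daughter: A = 35, Z = 17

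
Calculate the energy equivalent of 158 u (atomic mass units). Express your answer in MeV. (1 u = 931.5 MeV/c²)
E = mc² = 1.472e5 MeV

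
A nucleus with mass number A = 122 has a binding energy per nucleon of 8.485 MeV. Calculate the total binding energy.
B.E. = 8.485 × 122 = 1035 MeV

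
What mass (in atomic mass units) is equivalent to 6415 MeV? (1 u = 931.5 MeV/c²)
m = E/c² = 6.887 u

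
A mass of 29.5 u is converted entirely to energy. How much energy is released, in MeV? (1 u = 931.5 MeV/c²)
E = mc² = 27480 MeV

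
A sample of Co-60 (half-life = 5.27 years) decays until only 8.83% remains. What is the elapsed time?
t = t½ × log₂(N₀/N) = 18.45 years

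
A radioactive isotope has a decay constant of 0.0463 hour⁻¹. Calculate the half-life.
t½ = ln(2)/λ = 14.97 hours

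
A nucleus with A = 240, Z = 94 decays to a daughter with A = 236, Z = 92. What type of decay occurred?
ΔA = -4, ΔZ = -2 ⇒ alpha decay (α)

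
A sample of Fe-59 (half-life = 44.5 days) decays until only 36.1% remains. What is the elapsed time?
t = t½ × log₂(N₀/N) = 65.41 days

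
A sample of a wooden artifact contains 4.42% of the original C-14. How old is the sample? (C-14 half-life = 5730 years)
Age = t½ × log₂(1/ratio) = 25780 years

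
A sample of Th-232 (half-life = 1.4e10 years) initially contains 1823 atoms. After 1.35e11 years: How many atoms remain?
N = N₀(1/2)^(t/t½) = 2.28 atoms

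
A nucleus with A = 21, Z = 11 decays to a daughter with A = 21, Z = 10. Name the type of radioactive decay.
ΔA = 0, ΔZ = -1 ⇒ beta-plus decay (β⁺) or electron capture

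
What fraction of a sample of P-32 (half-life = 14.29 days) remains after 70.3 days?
N/N₀ = (1/2)^(t/t½) = 0.03304 = 3.3%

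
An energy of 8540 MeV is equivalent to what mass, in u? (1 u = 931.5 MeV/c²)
m = E/c² = 9.168 u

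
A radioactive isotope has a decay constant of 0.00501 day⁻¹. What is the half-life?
t½ = ln(2)/λ = 138.4 days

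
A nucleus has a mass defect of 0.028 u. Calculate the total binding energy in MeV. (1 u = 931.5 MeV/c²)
B.E. = Δm × 931.5 = 26.08 MeV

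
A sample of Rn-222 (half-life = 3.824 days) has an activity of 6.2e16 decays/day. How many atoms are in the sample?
N = A/λ = 3.42e17 atoms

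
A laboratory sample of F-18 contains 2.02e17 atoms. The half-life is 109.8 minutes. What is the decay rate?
A = λN = 1.275e15 decays/minute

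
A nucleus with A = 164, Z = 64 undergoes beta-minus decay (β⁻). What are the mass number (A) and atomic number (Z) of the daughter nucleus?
Daughter: A = 164, Z = 65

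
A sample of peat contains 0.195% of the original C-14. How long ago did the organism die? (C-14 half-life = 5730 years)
Age = t½ × log₂(1/ratio) = 51580 years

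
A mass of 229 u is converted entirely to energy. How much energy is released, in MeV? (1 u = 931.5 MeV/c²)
E = mc² = 2.133e5 MeV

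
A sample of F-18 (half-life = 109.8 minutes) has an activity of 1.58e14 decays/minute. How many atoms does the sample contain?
N = A/λ = 2.503e16 atoms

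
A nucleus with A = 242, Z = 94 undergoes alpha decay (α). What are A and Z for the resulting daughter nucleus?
Daughter: A = 238, Z = 92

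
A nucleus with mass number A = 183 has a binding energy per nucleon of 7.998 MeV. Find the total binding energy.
B.E. = 7.998 × 183 = 1464 MeV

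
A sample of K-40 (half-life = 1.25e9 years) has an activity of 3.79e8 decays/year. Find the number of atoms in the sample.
N = A/λ = 6.835e17 atoms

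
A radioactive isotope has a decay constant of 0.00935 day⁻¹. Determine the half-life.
t½ = ln(2)/λ = 74.13 days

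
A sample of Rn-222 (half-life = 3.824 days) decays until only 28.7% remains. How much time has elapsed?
t = t½ × log₂(N₀/N) = 6.887 days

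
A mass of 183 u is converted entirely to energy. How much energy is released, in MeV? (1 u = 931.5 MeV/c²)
E = mc² = 1.705e5 MeV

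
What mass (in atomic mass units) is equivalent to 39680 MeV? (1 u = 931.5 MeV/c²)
m = E/c² = 42.6 u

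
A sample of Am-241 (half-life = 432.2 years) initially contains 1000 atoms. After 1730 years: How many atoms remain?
N = N₀(1/2)^(t/t½) = 62.38 atoms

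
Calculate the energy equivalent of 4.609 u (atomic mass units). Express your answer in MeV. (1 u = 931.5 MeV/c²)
E = mc² = 4293 MeV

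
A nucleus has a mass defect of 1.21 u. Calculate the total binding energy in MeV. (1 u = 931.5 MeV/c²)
B.E. = Δm × 931.5 = 1127 MeV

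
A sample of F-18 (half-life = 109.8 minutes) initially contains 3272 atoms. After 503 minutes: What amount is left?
N = N₀(1/2)^(t/t½) = 136.7 atoms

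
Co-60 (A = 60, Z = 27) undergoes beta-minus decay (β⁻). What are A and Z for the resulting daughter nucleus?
Daughter: A = 60, Z = 28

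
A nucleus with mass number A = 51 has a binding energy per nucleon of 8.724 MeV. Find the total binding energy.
B.E. = 8.724 × 51 = 444.9 MeV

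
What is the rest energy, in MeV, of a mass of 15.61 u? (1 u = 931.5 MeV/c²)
E = mc² = 14540 MeV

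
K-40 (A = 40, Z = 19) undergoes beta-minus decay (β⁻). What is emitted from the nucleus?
β⁻: electron (e⁻) + antineutrino (ν̄ₑ)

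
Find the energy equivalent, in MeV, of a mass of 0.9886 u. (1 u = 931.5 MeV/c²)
E = mc² = 920.9 MeV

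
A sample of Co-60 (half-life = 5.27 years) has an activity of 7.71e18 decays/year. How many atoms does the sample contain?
N = A/λ = 5.862e19 atoms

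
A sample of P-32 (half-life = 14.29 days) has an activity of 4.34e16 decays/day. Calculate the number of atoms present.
N = A/λ = 8.947e17 atoms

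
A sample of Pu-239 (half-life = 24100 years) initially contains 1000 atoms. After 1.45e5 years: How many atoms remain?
N = N₀(1/2)^(t/t½) = 15.45 atoms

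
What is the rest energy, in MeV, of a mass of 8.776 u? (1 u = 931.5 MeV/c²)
E = mc² = 8175 MeV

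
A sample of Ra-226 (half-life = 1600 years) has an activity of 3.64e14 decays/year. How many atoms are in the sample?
N = A/λ = 8.402e17 atoms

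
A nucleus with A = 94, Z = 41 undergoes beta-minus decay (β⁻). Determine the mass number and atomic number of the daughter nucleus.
Daughter: A = 94, Z = 42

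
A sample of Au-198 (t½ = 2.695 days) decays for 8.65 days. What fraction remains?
N/N₀ = (1/2)^(t/t½) = 0.1081 = 10.8%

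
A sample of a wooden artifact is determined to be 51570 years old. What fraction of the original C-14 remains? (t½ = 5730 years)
N/N₀ = (1/2)^(t/t½) = 0.001953 = 0.195%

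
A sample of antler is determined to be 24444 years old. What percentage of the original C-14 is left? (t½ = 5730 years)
N/N₀ = (1/2)^(t/t½) = 0.05198 = 5.2%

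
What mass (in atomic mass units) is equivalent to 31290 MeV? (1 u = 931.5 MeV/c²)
m = E/c² = 33.59 u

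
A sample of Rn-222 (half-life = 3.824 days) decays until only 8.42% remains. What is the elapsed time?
t = t½ × log₂(N₀/N) = 13.65 days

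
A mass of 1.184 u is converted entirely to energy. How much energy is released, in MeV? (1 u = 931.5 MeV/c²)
E = mc² = 1103 MeV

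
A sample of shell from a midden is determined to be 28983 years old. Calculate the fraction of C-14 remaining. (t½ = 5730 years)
N/N₀ = (1/2)^(t/t½) = 0.03002 = 3%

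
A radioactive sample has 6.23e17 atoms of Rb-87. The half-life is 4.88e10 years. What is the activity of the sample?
A = λN = 8.849e6 decays/year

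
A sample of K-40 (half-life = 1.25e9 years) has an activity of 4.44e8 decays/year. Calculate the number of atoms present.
N = A/λ = 8.007e17 atoms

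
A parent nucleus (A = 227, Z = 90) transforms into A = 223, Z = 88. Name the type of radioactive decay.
ΔA = -4, ΔZ = -2 ⇒ alpha decay (α)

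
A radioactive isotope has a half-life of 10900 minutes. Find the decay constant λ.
λ = ln(2)/t½ = 6.359e-5 minute⁻¹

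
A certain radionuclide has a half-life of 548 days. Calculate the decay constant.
λ = ln(2)/t½ = 0.001265 day⁻¹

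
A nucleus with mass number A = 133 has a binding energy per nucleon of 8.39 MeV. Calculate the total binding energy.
B.E. = 8.39 × 133 = 1116 MeV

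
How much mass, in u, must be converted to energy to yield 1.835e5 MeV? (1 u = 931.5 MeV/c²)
m = E/c² = 197 u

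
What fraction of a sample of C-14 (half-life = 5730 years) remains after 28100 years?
N/N₀ = (1/2)^(t/t½) = 0.0334 = 3.34%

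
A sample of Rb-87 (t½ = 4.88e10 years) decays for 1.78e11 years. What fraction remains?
N/N₀ = (1/2)^(t/t½) = 0.0798 = 7.98%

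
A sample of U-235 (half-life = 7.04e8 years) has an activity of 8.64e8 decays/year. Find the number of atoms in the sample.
N = A/λ = 8.775e17 atoms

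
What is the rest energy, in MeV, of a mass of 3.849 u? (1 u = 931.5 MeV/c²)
E = mc² = 3585 MeV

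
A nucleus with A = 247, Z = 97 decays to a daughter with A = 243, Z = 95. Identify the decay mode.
ΔA = -4, ΔZ = -2 ⇒ alpha decay (α)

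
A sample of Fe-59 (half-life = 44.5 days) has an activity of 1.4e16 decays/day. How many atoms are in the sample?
N = A/λ = 8.988e17 atoms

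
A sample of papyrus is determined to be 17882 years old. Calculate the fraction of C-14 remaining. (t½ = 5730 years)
N/N₀ = (1/2)^(t/t½) = 0.115 = 11.5%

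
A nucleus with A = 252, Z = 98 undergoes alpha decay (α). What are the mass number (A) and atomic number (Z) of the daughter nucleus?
Daughter: A = 248, Z = 96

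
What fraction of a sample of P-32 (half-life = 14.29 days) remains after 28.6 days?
N/N₀ = (1/2)^(t/t½) = 0.2498 = 25%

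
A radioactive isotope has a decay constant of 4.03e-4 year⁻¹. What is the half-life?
t½ = ln(2)/λ = 1720 years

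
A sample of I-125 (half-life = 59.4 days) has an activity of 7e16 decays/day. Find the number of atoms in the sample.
N = A/λ = 5.999e18 atoms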